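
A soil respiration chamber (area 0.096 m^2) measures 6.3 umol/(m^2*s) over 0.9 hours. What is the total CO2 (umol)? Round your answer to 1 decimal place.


Step 1: Convert time to seconds: 0.9 hr * 3600 = 3240.0 s
Step 2: Total = flux * area * time_s
Step 3: Total = 6.3 * 0.096 * 3240.0
Step 4: Total = 1959.6 umol

1959.6


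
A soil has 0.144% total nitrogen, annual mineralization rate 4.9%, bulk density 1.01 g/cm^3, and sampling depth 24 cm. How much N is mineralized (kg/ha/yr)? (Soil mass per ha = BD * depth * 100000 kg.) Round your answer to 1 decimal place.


Step 1: Soil mass per ha = BD * depth * 100000 = 1.01 * 24 * 100000 = 2424000 kg
Step 2: Total N pool = soil mass * N%/100 = 2424000 * 0.144/100 = 3490.56 kg/ha
Step 3: N mineralized = N pool * rate%/100 = 3490.56 * 4.9/100 = 171.0 kg/ha/yr

171.0


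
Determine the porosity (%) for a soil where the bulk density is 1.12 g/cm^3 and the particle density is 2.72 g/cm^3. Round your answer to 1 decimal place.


Step 1: Formula: n = 100 * (1 - BD / PD)
Step 2: n = 100 * (1 - 1.12 / 2.72)
Step 3: n = 100 * (1 - 0.41176)
Step 4: n = 58.8%

58.8


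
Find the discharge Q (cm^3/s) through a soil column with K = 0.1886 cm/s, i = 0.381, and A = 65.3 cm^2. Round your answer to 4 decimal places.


Step 1: Apply Darcy's law: Q = K * i * A
Step 2: Q = 0.1886 * 0.381 * 65.3
Step 3: Q = 4.6922 cm^3/s

4.6922


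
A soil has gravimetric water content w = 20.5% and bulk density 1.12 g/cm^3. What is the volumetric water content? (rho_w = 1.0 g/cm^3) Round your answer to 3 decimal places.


Step 1: theta = (w / 100) * BD / rho_w
Step 2: theta = (20.5 / 100) * 1.12 / 1.0
Step 3: theta = 0.205 * 1.12
Step 4: theta = 0.23

0.23


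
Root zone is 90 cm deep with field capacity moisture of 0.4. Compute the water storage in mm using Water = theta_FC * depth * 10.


Step 1: Water (mm) = theta_FC * depth (cm) * 10
Step 2: Water = 0.4 * 90 * 10
Step 3: Water = 360.0 mm

360.0


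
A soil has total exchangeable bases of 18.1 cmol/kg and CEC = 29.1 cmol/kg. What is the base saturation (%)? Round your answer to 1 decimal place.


Step 1: BS = 100 * (sum of bases) / CEC
Step 2: BS = 100 * 18.1 / 29.1
Step 3: BS = 62.2%

62.2


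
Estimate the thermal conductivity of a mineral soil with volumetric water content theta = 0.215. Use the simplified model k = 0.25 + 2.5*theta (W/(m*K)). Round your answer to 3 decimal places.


Step 1: k = 0.25 + 2.5 * theta
Step 2: k = 0.25 + 2.5 * 0.215
Step 3: k = 0.25 + 0.538
Step 4: k = 0.788 W/(m*K)

0.788


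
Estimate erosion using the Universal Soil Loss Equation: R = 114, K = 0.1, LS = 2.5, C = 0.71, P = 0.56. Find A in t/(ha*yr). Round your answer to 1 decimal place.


Step 1: A = R * K * LS * C * P
Step 2: R * K = 114 * 0.1 = 11.4
Step 3: (R*K) * LS = 11.4 * 2.5 = 28.5
Step 4: * C * P = 28.5 * 0.71 * 0.56 = 11.3
Step 5: A = 11.3 t/(ha*yr)

11.3


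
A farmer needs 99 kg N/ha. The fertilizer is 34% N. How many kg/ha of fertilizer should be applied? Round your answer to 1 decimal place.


Step 1: Fertilizer rate = target N / (N content / 100)
Step 2: Rate = 99 / (34 / 100)
Step 3: Rate = 99 / 0.34
Step 4: Rate = 291.2 kg/ha

291.2


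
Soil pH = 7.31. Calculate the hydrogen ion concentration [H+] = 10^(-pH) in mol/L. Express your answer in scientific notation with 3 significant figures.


Step 1: [H+] = 10^(-pH)
Step 2: [H+] = 10^(-7.31)
Step 3: [H+] = 4.90e-08 mol/L

4.90e-08


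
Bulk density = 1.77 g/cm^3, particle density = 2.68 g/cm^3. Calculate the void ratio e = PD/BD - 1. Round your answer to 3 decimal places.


Step 1: e = PD / BD - 1
Step 2: e = 2.68 / 1.77 - 1
Step 3: e = 1.51412 - 1
Step 4: e = 0.514

0.514


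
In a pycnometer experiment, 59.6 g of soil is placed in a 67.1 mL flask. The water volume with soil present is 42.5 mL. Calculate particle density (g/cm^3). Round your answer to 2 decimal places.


Step 1: Volume of solids = flask volume - water volume with soil
Step 2: V_solids = 67.1 - 42.5 = 24.6 mL
Step 3: Particle density = mass / V_solids = 59.6 / 24.6 = 2.42 g/cm^3

2.42


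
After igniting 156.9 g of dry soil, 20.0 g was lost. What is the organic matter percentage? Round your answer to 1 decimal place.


Step 1: OM% = 100 * LOI / sample mass
Step 2: OM = 100 * 20.0 / 156.9
Step 3: OM = 12.7%

12.7


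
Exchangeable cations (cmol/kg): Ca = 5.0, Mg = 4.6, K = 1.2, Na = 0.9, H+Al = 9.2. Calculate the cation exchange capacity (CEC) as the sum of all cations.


Step 1: CEC = Ca + Mg + K + Na + (H+Al)
Step 2: CEC = 5.0 + 4.6 + 1.2 + 0.9 + 9.2
Step 3: CEC = 20.9 cmol/kg

20.9


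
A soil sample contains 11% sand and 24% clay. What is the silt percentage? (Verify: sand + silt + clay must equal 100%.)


Step 1: sand + silt + clay = 100%
Step 2: silt = 100 - sand - clay
Step 3: silt = 100 - 11 - 24
Step 4: silt = 65%

65


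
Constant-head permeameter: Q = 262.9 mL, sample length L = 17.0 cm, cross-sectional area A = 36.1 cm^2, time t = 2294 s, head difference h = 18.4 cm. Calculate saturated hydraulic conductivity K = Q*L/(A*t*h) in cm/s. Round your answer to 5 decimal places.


Step 1: K = Q * L / (A * t * h)
Step 2: Numerator = 262.9 * 17.0 = 4469.3
Step 3: Denominator = 36.1 * 2294 * 18.4 = 1523766.56
Step 4: K = 4469.3 / 1523766.56 = 0.00293 cm/s

0.00293


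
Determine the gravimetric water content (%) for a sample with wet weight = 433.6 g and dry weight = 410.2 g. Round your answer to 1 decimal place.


Step 1: Water mass = wet - dry = 433.6 - 410.2 = 23.4 g
Step 2: w = 100 * water mass / dry mass
Step 3: w = 100 * 23.4 / 410.2 = 5.7%

5.7


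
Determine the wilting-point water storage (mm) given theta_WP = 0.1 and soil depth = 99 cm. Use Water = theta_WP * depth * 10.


Step 1: Water (mm) = theta_WP * depth * 10
Step 2: Water = 0.1 * 99 * 10
Step 3: Water = 99.0 mm

99.0


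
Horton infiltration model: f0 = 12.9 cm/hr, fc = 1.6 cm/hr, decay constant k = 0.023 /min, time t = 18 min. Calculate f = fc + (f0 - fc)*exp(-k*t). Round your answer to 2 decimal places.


Step 1: f = fc + (f0 - fc) * exp(-k * t)
Step 2: exp(-0.023 * 18) = 0.661001
Step 3: f = 1.6 + (12.9 - 1.6) * 0.661001
Step 4: f = 1.6 + 11.3 * 0.661001
Step 5: f = 9.07 cm/hr

9.07


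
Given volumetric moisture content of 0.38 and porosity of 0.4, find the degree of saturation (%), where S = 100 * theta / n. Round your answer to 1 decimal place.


Step 1: S = 100 * theta_v / n
Step 2: S = 100 * 0.38 / 0.4
Step 3: S = 95.0%

95.0


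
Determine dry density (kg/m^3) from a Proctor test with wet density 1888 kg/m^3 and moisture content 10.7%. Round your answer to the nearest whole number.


Step 1: Dry density = wet density / (1 + w/100)
Step 2: Dry density = 1888 / (1 + 10.7/100)
Step 3: Dry density = 1888 / 1.107
Step 4: Dry density = 1706 kg/m^3

1706


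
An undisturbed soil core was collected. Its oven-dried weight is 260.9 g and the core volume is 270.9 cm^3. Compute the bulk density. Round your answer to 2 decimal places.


Step 1: Identify the formula: BD = dry mass / volume
Step 2: Substitute values: BD = 260.9 / 270.9
Step 3: BD = 0.96 g/cm^3

0.96


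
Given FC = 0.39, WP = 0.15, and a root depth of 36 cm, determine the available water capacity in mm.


Step 1: Available water = (FC - WP) * depth * 10
Step 2: AW = (0.39 - 0.15) * 36 * 10
Step 3: AW = 0.24 * 36 * 10
Step 4: AW = 86.4 mm

86.4


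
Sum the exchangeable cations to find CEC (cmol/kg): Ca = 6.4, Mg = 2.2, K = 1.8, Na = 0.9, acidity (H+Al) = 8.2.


Step 1: CEC = Ca + Mg + K + Na + (H+Al)
Step 2: CEC = 6.4 + 2.2 + 1.8 + 0.9 + 8.2
Step 3: CEC = 19.5 cmol/kg

19.5


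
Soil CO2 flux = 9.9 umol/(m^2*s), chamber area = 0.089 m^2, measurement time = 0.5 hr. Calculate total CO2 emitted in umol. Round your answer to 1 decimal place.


Step 1: Convert time to seconds: 0.5 hr * 3600 = 1800.0 s
Step 2: Total = flux * area * time_s
Step 3: Total = 9.9 * 0.089 * 1800.0
Step 4: Total = 1586.0 umol

1586.0


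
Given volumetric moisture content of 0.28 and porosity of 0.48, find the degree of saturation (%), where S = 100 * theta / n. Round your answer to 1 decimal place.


Step 1: S = 100 * theta_v / n
Step 2: S = 100 * 0.28 / 0.48
Step 3: S = 58.3%

58.3


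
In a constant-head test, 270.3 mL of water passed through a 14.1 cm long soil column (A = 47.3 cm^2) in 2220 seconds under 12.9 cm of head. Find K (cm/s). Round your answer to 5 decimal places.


Step 1: K = Q * L / (A * t * h)
Step 2: Numerator = 270.3 * 14.1 = 3811.23
Step 3: Denominator = 47.3 * 2220 * 12.9 = 1354577.4
Step 4: K = 3811.23 / 1354577.4 = 0.00281 cm/s

0.00281


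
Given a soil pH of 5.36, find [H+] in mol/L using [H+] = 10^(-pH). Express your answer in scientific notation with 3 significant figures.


Step 1: [H+] = 10^(-pH)
Step 2: [H+] = 10^(-5.36)
Step 3: [H+] = 4.37e-06 mol/L

4.37e-06


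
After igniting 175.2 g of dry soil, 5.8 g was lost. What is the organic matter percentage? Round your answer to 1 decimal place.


Step 1: OM% = 100 * LOI / sample mass
Step 2: OM = 100 * 5.8 / 175.2
Step 3: OM = 3.3%

3.3


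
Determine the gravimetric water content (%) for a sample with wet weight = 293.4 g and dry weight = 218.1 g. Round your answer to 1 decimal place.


Step 1: Water mass = wet - dry = 293.4 - 218.1 = 75.3 g
Step 2: w = 100 * water mass / dry mass
Step 3: w = 100 * 75.3 / 218.1 = 34.5%

34.5


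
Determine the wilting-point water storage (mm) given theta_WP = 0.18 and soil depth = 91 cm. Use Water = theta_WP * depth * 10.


Step 1: Water (mm) = theta_WP * depth * 10
Step 2: Water = 0.18 * 91 * 10
Step 3: Water = 163.8 mm

163.8


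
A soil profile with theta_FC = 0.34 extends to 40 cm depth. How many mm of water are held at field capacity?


Step 1: Water (mm) = theta_FC * depth (cm) * 10
Step 2: Water = 0.34 * 40 * 10
Step 3: Water = 136.0 mm

136.0


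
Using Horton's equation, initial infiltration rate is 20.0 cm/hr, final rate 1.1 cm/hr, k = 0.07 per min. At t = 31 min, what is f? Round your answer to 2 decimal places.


Step 1: f = fc + (f0 - fc) * exp(-k * t)
Step 2: exp(-0.07 * 31) = 0.114178
Step 3: f = 1.1 + (20.0 - 1.1) * 0.114178
Step 4: f = 1.1 + 18.9 * 0.114178
Step 5: f = 3.26 cm/hr

3.26


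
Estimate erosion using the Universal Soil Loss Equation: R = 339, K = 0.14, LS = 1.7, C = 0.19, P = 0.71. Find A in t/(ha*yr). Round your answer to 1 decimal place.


Step 1: A = R * K * LS * C * P
Step 2: R * K = 339 * 0.14 = 47.46
Step 3: (R*K) * LS = 47.46 * 1.7 = 80.682
Step 4: * C * P = 80.682 * 0.19 * 0.71 = 10.9
Step 5: A = 10.9 t/(ha*yr)

10.9


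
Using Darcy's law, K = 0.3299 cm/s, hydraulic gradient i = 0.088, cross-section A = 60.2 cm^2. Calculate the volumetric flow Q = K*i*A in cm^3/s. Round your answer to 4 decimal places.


Step 1: Apply Darcy's law: Q = K * i * A
Step 2: Q = 0.3299 * 0.088 * 60.2
Step 3: Q = 1.7477 cm^3/s

1.7477


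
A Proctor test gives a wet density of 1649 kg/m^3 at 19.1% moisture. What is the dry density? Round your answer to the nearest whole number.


Step 1: Dry density = wet density / (1 + w/100)
Step 2: Dry density = 1649 / (1 + 19.1/100)
Step 3: Dry density = 1649 / 1.191
Step 4: Dry density = 1385 kg/m^3

1385


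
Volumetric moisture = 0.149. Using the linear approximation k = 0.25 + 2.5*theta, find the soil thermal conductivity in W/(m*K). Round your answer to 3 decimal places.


Step 1: k = 0.25 + 2.5 * theta
Step 2: k = 0.25 + 2.5 * 0.149
Step 3: k = 0.25 + 0.373
Step 4: k = 0.623 W/(m*K)

0.623


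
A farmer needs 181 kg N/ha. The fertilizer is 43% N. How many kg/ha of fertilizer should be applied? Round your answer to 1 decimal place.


Step 1: Fertilizer rate = target N / (N content / 100)
Step 2: Rate = 181 / (43 / 100)
Step 3: Rate = 181 / 0.43
Step 4: Rate = 420.9 kg/ha

420.9


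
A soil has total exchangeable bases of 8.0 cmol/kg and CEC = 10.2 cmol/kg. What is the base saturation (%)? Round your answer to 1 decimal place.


Step 1: BS = 100 * (sum of bases) / CEC
Step 2: BS = 100 * 8.0 / 10.2
Step 3: BS = 78.4%

78.4


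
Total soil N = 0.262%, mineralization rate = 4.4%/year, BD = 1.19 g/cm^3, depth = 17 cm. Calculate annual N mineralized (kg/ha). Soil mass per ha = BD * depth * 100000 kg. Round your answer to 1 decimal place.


Step 1: Soil mass per ha = BD * depth * 100000 = 1.19 * 17 * 100000 = 2023000 kg
Step 2: Total N pool = soil mass * N%/100 = 2023000 * 0.262/100 = 5300.26 kg/ha
Step 3: N mineralized = N pool * rate%/100 = 5300.26 * 4.4/100 = 233.2 kg/ha/yr

233.2


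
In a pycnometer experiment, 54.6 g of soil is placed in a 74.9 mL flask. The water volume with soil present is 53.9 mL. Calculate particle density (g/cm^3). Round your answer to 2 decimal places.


Step 1: Volume of solids = flask volume - water volume with soil
Step 2: V_solids = 74.9 - 53.9 = 21.0 mL
Step 3: Particle density = mass / V_solids = 54.6 / 21.0 = 2.6 g/cm^3

2.6


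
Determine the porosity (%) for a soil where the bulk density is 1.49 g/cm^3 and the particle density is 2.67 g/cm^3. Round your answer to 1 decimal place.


Step 1: Formula: n = 100 * (1 - BD / PD)
Step 2: n = 100 * (1 - 1.49 / 2.67)
Step 3: n = 100 * (1 - 0.55805)
Step 4: n = 44.2%

44.2


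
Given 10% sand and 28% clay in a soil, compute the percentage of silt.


Step 1: sand + silt + clay = 100%
Step 2: silt = 100 - sand - clay
Step 3: silt = 100 - 10 - 28
Step 4: silt = 62%

62


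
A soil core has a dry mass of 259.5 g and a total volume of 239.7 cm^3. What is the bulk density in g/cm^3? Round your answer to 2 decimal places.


Step 1: Identify the formula: BD = dry mass / volume
Step 2: Substitute values: BD = 259.5 / 239.7
Step 3: BD = 1.08 g/cm^3

1.08


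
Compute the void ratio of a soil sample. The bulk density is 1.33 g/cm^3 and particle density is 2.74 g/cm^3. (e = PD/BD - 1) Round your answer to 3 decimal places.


Step 1: e = PD / BD - 1
Step 2: e = 2.74 / 1.33 - 1
Step 3: e = 2.06015 - 1
Step 4: e = 1.06

1.06


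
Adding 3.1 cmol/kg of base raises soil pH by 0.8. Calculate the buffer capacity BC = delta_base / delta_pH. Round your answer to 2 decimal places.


Step 1: BC = change in base / change in pH
Step 2: BC = 3.1 / 0.8
Step 3: BC = 3.88 cmol/(kg*pH unit)

3.88


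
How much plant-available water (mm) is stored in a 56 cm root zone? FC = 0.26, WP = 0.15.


Step 1: Available water = (FC - WP) * depth * 10
Step 2: AW = (0.26 - 0.15) * 56 * 10
Step 3: AW = 0.11 * 56 * 10
Step 4: AW = 61.6 mm

61.6


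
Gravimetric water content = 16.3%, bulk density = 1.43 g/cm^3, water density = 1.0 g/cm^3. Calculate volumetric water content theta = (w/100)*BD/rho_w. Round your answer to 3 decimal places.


Step 1: theta = (w / 100) * BD / rho_w
Step 2: theta = (16.3 / 100) * 1.43 / 1.0
Step 3: theta = 0.163 * 1.43
Step 4: theta = 0.233

0.233


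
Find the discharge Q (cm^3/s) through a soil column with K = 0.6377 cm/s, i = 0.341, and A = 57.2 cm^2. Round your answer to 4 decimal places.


Step 1: Apply Darcy's law: Q = K * i * A
Step 2: Q = 0.6377 * 0.341 * 57.2
Step 3: Q = 12.4385 cm^3/s

12.4385


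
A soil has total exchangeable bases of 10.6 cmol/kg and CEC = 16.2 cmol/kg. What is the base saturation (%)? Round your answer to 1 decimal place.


Step 1: BS = 100 * (sum of bases) / CEC
Step 2: BS = 100 * 10.6 / 16.2
Step 3: BS = 65.4%

65.4


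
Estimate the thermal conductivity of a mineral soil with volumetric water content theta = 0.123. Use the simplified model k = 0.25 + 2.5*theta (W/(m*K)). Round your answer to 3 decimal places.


Step 1: k = 0.25 + 2.5 * theta
Step 2: k = 0.25 + 2.5 * 0.123
Step 3: k = 0.25 + 0.308
Step 4: k = 0.558 W/(m*K)

0.558


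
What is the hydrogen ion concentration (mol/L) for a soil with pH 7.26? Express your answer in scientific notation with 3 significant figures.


Step 1: [H+] = 10^(-pH)
Step 2: [H+] = 10^(-7.26)
Step 3: [H+] = 5.50e-08 mol/L

5.50e-08


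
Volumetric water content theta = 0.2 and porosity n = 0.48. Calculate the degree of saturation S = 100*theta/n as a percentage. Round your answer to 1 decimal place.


Step 1: S = 100 * theta_v / n
Step 2: S = 100 * 0.2 / 0.48
Step 3: S = 41.7%

41.7


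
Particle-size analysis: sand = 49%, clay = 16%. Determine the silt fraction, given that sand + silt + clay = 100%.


Step 1: sand + silt + clay = 100%
Step 2: silt = 100 - sand - clay
Step 3: silt = 100 - 49 - 16
Step 4: silt = 35%

35


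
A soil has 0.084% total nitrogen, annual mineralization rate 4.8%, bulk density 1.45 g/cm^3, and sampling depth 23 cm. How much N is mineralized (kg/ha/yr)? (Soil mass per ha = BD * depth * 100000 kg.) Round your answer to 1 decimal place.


Step 1: Soil mass per ha = BD * depth * 100000 = 1.45 * 23 * 100000 = 3335000 kg
Step 2: Total N pool = soil mass * N%/100 = 3335000 * 0.084/100 = 2801.4 kg/ha
Step 3: N mineralized = N pool * rate%/100 = 2801.4 * 4.8/100 = 134.5 kg/ha/yr

134.5


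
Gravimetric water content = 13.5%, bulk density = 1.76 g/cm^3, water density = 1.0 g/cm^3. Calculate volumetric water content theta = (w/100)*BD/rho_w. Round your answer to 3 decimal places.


Step 1: theta = (w / 100) * BD / rho_w
Step 2: theta = (13.5 / 100) * 1.76 / 1.0
Step 3: theta = 0.135 * 1.76
Step 4: theta = 0.238

0.238


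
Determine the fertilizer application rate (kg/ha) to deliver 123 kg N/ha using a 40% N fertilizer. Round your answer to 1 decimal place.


Step 1: Fertilizer rate = target N / (N content / 100)
Step 2: Rate = 123 / (40 / 100)
Step 3: Rate = 123 / 0.4
Step 4: Rate = 307.5 kg/ha

307.5


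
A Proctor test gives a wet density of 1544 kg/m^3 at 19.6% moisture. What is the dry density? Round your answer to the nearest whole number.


Step 1: Dry density = wet density / (1 + w/100)
Step 2: Dry density = 1544 / (1 + 19.6/100)
Step 3: Dry density = 1544 / 1.196
Step 4: Dry density = 1291 kg/m^3

1291


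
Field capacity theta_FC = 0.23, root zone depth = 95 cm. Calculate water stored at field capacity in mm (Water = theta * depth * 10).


Step 1: Water (mm) = theta_FC * depth (cm) * 10
Step 2: Water = 0.23 * 95 * 10
Step 3: Water = 218.5 mm

218.5


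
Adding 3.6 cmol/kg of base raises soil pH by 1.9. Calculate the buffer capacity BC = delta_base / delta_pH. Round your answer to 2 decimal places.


Step 1: BC = change in base / change in pH
Step 2: BC = 3.6 / 1.9
Step 3: BC = 1.89 cmol/(kg*pH unit)

1.89


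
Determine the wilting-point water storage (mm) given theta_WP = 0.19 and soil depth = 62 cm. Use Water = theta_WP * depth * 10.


Step 1: Water (mm) = theta_WP * depth * 10
Step 2: Water = 0.19 * 62 * 10
Step 3: Water = 117.8 mm

117.8


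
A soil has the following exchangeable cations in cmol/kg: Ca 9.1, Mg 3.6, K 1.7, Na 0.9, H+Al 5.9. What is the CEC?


Step 1: CEC = Ca + Mg + K + Na + (H+Al)
Step 2: CEC = 9.1 + 3.6 + 1.7 + 0.9 + 5.9
Step 3: CEC = 21.2 cmol/kg

21.2


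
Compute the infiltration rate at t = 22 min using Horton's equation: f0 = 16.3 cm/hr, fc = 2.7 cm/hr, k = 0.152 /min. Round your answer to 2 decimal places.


Step 1: f = fc + (f0 - fc) * exp(-k * t)
Step 2: exp(-0.152 * 22) = 0.035295
Step 3: f = 2.7 + (16.3 - 2.7) * 0.035295
Step 4: f = 2.7 + 13.6 * 0.035295
Step 5: f = 3.18 cm/hr

3.18


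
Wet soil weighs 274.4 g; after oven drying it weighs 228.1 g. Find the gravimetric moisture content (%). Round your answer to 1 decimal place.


Step 1: Water mass = wet - dry = 274.4 - 228.1 = 46.3 g
Step 2: w = 100 * water mass / dry mass
Step 3: w = 100 * 46.3 / 228.1 = 20.3%

20.3


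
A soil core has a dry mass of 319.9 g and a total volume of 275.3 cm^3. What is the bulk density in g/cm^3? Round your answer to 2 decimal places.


Step 1: Identify the formula: BD = dry mass / volume
Step 2: Substitute values: BD = 319.9 / 275.3
Step 3: BD = 1.16 g/cm^3

1.16


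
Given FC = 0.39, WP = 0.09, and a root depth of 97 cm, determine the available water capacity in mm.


Step 1: Available water = (FC - WP) * depth * 10
Step 2: AW = (0.39 - 0.09) * 97 * 10
Step 3: AW = 0.3 * 97 * 10
Step 4: AW = 291.0 mm

291.0


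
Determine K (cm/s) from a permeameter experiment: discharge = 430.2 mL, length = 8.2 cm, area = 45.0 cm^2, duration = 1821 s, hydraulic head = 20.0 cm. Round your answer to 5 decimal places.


Step 1: K = Q * L / (A * t * h)
Step 2: Numerator = 430.2 * 8.2 = 3527.64
Step 3: Denominator = 45.0 * 1821 * 20.0 = 1638900.0
Step 4: K = 3527.64 / 1638900.0 = 0.00215 cm/s

0.00215


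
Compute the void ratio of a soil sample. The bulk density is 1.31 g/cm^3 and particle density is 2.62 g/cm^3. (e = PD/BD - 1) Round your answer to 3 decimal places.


Step 1: e = PD / BD - 1
Step 2: e = 2.62 / 1.31 - 1
Step 3: e = 2.0 - 1
Step 4: e = 1.0

1.0


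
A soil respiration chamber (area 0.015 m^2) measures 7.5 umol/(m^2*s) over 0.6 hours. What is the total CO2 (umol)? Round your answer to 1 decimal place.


Step 1: Convert time to seconds: 0.6 hr * 3600 = 2160.0 s
Step 2: Total = flux * area * time_s
Step 3: Total = 7.5 * 0.015 * 2160.0
Step 4: Total = 243.0 umol

243.0


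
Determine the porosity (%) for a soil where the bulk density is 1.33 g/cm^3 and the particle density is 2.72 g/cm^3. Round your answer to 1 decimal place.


Step 1: Formula: n = 100 * (1 - BD / PD)
Step 2: n = 100 * (1 - 1.33 / 2.72)
Step 3: n = 100 * (1 - 0.48897)
Step 4: n = 51.1%

51.1


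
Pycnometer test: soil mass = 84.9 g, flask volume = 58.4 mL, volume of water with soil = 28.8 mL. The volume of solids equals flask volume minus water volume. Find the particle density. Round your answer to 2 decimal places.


Step 1: Volume of solids = flask volume - water volume with soil
Step 2: V_solids = 58.4 - 28.8 = 29.6 mL
Step 3: Particle density = mass / V_solids = 84.9 / 29.6 = 2.87 g/cm^3

2.87


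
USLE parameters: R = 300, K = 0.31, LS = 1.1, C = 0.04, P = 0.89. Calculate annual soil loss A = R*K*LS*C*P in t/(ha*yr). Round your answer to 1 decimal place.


Step 1: A = R * K * LS * C * P
Step 2: R * K = 300 * 0.31 = 93.0
Step 3: (R*K) * LS = 93.0 * 1.1 = 102.3
Step 4: * C * P = 102.3 * 0.04 * 0.89 = 3.6
Step 5: A = 3.6 t/(ha*yr)

3.6


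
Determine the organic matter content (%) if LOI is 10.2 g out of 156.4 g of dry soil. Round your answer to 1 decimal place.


Step 1: OM% = 100 * LOI / sample mass
Step 2: OM = 100 * 10.2 / 156.4
Step 3: OM = 6.5%

6.5


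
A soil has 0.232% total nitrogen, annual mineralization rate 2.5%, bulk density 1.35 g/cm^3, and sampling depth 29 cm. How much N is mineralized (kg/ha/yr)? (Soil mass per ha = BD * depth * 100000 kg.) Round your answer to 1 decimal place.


Step 1: Soil mass per ha = BD * depth * 100000 = 1.35 * 29 * 100000 = 3915000 kg
Step 2: Total N pool = soil mass * N%/100 = 3915000 * 0.232/100 = 9082.8 kg/ha
Step 3: N mineralized = N pool * rate%/100 = 9082.8 * 2.5/100 = 227.1 kg/ha/yr

227.1


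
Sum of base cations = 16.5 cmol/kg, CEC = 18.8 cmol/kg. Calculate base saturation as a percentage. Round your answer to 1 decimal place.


Step 1: BS = 100 * (sum of bases) / CEC
Step 2: BS = 100 * 16.5 / 18.8
Step 3: BS = 87.8%

87.8


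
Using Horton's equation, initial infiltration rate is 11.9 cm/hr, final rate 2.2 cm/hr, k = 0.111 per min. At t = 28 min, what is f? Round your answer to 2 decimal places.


Step 1: f = fc + (f0 - fc) * exp(-k * t)
Step 2: exp(-0.111 * 28) = 0.04469
Step 3: f = 2.2 + (11.9 - 2.2) * 0.04469
Step 4: f = 2.2 + 9.7 * 0.04469
Step 5: f = 2.63 cm/hr

2.63


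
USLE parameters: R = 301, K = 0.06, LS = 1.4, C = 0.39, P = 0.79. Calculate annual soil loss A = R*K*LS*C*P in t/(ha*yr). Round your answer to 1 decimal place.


Step 1: A = R * K * LS * C * P
Step 2: R * K = 301 * 0.06 = 18.06
Step 3: (R*K) * LS = 18.06 * 1.4 = 25.284
Step 4: * C * P = 25.284 * 0.39 * 0.79 = 7.8
Step 5: A = 7.8 t/(ha*yr)

7.8


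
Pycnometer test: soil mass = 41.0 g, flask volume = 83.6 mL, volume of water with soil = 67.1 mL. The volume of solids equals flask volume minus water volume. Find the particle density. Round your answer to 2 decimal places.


Step 1: Volume of solids = flask volume - water volume with soil
Step 2: V_solids = 83.6 - 67.1 = 16.5 mL
Step 3: Particle density = mass / V_solids = 41.0 / 16.5 = 2.48 g/cm^3

2.48


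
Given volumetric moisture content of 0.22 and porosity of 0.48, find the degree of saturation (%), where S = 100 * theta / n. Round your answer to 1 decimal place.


Step 1: S = 100 * theta_v / n
Step 2: S = 100 * 0.22 / 0.48
Step 3: S = 45.8%

45.8


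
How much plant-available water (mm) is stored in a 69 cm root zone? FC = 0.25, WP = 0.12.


Step 1: Available water = (FC - WP) * depth * 10
Step 2: AW = (0.25 - 0.12) * 69 * 10
Step 3: AW = 0.13 * 69 * 10
Step 4: AW = 89.7 mm

89.7


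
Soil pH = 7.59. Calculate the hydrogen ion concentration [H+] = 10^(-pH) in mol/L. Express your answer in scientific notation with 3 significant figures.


Step 1: [H+] = 10^(-pH)
Step 2: [H+] = 10^(-7.59)
Step 3: [H+] = 2.57e-08 mol/L

2.57e-08


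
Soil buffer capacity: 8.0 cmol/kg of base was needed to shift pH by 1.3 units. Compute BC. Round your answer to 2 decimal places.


Step 1: BC = change in base / change in pH
Step 2: BC = 8.0 / 1.3
Step 3: BC = 6.15 cmol/(kg*pH unit)

6.15


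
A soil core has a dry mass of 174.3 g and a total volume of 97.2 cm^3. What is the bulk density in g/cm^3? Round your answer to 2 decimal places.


Step 1: Identify the formula: BD = dry mass / volume
Step 2: Substitute values: BD = 174.3 / 97.2
Step 3: BD = 1.79 g/cm^3

1.79


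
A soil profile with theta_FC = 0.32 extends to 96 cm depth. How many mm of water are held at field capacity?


Step 1: Water (mm) = theta_FC * depth (cm) * 10
Step 2: Water = 0.32 * 96 * 10
Step 3: Water = 307.2 mm

307.2


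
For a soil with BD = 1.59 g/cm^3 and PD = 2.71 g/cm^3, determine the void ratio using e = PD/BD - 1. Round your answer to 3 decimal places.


Step 1: e = PD / BD - 1
Step 2: e = 2.71 / 1.59 - 1
Step 3: e = 1.7044 - 1
Step 4: e = 0.704

0.704


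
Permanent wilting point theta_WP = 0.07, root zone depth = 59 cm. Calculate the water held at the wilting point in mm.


Step 1: Water (mm) = theta_WP * depth * 10
Step 2: Water = 0.07 * 59 * 10
Step 3: Water = 41.3 mm

41.3


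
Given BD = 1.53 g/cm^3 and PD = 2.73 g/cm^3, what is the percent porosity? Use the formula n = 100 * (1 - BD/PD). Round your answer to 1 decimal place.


Step 1: Formula: n = 100 * (1 - BD / PD)
Step 2: n = 100 * (1 - 1.53 / 2.73)
Step 3: n = 100 * (1 - 0.56044)
Step 4: n = 44.0%

44.0


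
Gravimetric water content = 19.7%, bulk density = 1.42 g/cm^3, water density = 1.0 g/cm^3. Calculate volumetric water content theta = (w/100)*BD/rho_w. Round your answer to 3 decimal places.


Step 1: theta = (w / 100) * BD / rho_w
Step 2: theta = (19.7 / 100) * 1.42 / 1.0
Step 3: theta = 0.197 * 1.42
Step 4: theta = 0.28

0.28


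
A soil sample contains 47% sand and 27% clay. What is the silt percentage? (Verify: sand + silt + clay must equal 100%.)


Step 1: sand + silt + clay = 100%
Step 2: silt = 100 - sand - clay
Step 3: silt = 100 - 47 - 27
Step 4: silt = 26%

26


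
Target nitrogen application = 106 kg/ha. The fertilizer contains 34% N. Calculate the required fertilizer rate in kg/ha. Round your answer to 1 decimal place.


Step 1: Fertilizer rate = target N / (N content / 100)
Step 2: Rate = 106 / (34 / 100)
Step 3: Rate = 106 / 0.34
Step 4: Rate = 311.8 kg/ha

311.8


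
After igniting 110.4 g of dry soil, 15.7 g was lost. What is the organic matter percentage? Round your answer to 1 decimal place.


Step 1: OM% = 100 * LOI / sample mass
Step 2: OM = 100 * 15.7 / 110.4
Step 3: OM = 14.2%

14.2


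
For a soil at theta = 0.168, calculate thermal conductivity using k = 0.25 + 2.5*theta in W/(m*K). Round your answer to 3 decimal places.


Step 1: k = 0.25 + 2.5 * theta
Step 2: k = 0.25 + 2.5 * 0.168
Step 3: k = 0.25 + 0.42
Step 4: k = 0.67 W/(m*K)

0.67


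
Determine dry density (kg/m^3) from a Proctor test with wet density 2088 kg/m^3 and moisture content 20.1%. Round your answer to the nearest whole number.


Step 1: Dry density = wet density / (1 + w/100)
Step 2: Dry density = 2088 / (1 + 20.1/100)
Step 3: Dry density = 2088 / 1.201
Step 4: Dry density = 1739 kg/m^3

1739


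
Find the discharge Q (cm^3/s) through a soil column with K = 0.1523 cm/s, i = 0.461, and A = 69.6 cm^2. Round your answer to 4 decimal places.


Step 1: Apply Darcy's law: Q = K * i * A
Step 2: Q = 0.1523 * 0.461 * 69.6
Step 3: Q = 4.8866 cm^3/s

4.8866


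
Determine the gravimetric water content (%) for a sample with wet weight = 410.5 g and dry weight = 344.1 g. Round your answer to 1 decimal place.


Step 1: Water mass = wet - dry = 410.5 - 344.1 = 66.4 g
Step 2: w = 100 * water mass / dry mass
Step 3: w = 100 * 66.4 / 344.1 = 19.3%

19.3


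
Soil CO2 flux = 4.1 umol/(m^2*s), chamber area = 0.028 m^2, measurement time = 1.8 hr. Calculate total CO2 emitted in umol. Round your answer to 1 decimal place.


Step 1: Convert time to seconds: 1.8 hr * 3600 = 6480.0 s
Step 2: Total = flux * area * time_s
Step 3: Total = 4.1 * 0.028 * 6480.0
Step 4: Total = 743.9 umol

743.9


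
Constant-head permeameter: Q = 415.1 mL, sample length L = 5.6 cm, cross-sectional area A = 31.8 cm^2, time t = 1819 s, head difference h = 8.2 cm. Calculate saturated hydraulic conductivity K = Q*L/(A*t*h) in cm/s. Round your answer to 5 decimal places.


Step 1: K = Q * L / (A * t * h)
Step 2: Numerator = 415.1 * 5.6 = 2324.56
Step 3: Denominator = 31.8 * 1819 * 8.2 = 474322.44
Step 4: K = 2324.56 / 474322.44 = 0.0049 cm/s

0.0049


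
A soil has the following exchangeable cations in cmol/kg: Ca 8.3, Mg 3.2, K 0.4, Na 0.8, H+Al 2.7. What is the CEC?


Step 1: CEC = Ca + Mg + K + Na + (H+Al)
Step 2: CEC = 8.3 + 3.2 + 0.4 + 0.8 + 2.7
Step 3: CEC = 15.4 cmol/kg

15.4


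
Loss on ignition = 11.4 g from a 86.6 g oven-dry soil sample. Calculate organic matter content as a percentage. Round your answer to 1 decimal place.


Step 1: OM% = 100 * LOI / sample mass
Step 2: OM = 100 * 11.4 / 86.6
Step 3: OM = 13.2%

13.2


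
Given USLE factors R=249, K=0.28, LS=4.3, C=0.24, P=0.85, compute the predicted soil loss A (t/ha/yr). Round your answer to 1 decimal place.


Step 1: A = R * K * LS * C * P
Step 2: R * K = 249 * 0.28 = 69.72
Step 3: (R*K) * LS = 69.72 * 4.3 = 299.796
Step 4: * C * P = 299.796 * 0.24 * 0.85 = 61.2
Step 5: A = 61.2 t/(ha*yr)

61.2


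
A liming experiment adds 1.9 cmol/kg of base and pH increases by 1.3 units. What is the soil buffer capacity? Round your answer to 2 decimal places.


Step 1: BC = change in base / change in pH
Step 2: BC = 1.9 / 1.3
Step 3: BC = 1.46 cmol/(kg*pH unit)

1.46


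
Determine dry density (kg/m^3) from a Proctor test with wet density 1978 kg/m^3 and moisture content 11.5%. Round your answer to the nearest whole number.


Step 1: Dry density = wet density / (1 + w/100)
Step 2: Dry density = 1978 / (1 + 11.5/100)
Step 3: Dry density = 1978 / 1.115
Step 4: Dry density = 1774 kg/m^3

1774


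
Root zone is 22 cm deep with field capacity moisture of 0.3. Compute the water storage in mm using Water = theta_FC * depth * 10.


Step 1: Water (mm) = theta_FC * depth (cm) * 10
Step 2: Water = 0.3 * 22 * 10
Step 3: Water = 66.0 mm

66.0


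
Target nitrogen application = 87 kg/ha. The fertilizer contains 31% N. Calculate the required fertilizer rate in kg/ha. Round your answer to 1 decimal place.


Step 1: Fertilizer rate = target N / (N content / 100)
Step 2: Rate = 87 / (31 / 100)
Step 3: Rate = 87 / 0.31
Step 4: Rate = 280.6 kg/ha

280.6


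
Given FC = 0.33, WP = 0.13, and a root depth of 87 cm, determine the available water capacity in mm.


Step 1: Available water = (FC - WP) * depth * 10
Step 2: AW = (0.33 - 0.13) * 87 * 10
Step 3: AW = 0.2 * 87 * 10
Step 4: AW = 174.0 mm

174.0


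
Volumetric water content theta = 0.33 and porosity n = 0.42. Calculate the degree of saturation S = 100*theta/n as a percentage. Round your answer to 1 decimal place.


Step 1: S = 100 * theta_v / n
Step 2: S = 100 * 0.33 / 0.42
Step 3: S = 78.6%

78.6


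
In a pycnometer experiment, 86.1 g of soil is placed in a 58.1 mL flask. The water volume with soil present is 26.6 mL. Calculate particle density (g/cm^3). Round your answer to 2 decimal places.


Step 1: Volume of solids = flask volume - water volume with soil
Step 2: V_solids = 58.1 - 26.6 = 31.5 mL
Step 3: Particle density = mass / V_solids = 86.1 / 31.5 = 2.73 g/cm^3

2.73


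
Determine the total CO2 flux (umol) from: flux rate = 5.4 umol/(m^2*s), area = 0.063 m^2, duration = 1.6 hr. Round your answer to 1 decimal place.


Step 1: Convert time to seconds: 1.6 hr * 3600 = 5760.0 s
Step 2: Total = flux * area * time_s
Step 3: Total = 5.4 * 0.063 * 5760.0
Step 4: Total = 1959.6 umol

1959.6


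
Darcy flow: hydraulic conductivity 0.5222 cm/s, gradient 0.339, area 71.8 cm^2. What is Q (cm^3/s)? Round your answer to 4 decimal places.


Step 1: Apply Darcy's law: Q = K * i * A
Step 2: Q = 0.5222 * 0.339 * 71.8
Step 3: Q = 12.7105 cm^3/s

12.7105


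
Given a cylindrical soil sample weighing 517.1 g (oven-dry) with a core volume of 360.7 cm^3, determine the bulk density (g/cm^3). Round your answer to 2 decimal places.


Step 1: Identify the formula: BD = dry mass / volume
Step 2: Substitute values: BD = 517.1 / 360.7
Step 3: BD = 1.43 g/cm^3

1.43


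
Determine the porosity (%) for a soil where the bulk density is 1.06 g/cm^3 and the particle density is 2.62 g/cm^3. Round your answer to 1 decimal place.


Step 1: Formula: n = 100 * (1 - BD / PD)
Step 2: n = 100 * (1 - 1.06 / 2.62)
Step 3: n = 100 * (1 - 0.40458)
Step 4: n = 59.5%

59.5


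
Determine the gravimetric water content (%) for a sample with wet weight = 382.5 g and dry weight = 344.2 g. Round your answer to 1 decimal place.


Step 1: Water mass = wet - dry = 382.5 - 344.2 = 38.3 g
Step 2: w = 100 * water mass / dry mass
Step 3: w = 100 * 38.3 / 344.2 = 11.1%

11.1


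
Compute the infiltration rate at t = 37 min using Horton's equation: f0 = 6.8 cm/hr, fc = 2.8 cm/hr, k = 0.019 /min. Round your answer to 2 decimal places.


Step 1: f = fc + (f0 - fc) * exp(-k * t)
Step 2: exp(-0.019 * 37) = 0.495098
Step 3: f = 2.8 + (6.8 - 2.8) * 0.495098
Step 4: f = 2.8 + 4.0 * 0.495098
Step 5: f = 4.78 cm/hr

4.78


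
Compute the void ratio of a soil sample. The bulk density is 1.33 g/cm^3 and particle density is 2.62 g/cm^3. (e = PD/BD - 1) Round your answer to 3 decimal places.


Step 1: e = PD / BD - 1
Step 2: e = 2.62 / 1.33 - 1
Step 3: e = 1.96992 - 1
Step 4: e = 0.97

0.97


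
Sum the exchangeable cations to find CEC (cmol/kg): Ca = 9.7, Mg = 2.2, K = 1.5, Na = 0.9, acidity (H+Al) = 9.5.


Step 1: CEC = Ca + Mg + K + Na + (H+Al)
Step 2: CEC = 9.7 + 2.2 + 1.5 + 0.9 + 9.5
Step 3: CEC = 23.8 cmol/kg

23.8


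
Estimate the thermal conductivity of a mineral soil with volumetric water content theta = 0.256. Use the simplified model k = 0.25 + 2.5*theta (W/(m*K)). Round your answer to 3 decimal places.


Step 1: k = 0.25 + 2.5 * theta
Step 2: k = 0.25 + 2.5 * 0.256
Step 3: k = 0.25 + 0.64
Step 4: k = 0.89 W/(m*K)

0.89


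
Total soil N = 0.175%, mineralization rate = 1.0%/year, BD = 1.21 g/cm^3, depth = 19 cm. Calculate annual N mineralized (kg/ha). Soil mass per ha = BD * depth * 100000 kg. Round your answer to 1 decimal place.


Step 1: Soil mass per ha = BD * depth * 100000 = 1.21 * 19 * 100000 = 2299000 kg
Step 2: Total N pool = soil mass * N%/100 = 2299000 * 0.175/100 = 4023.25 kg/ha
Step 3: N mineralized = N pool * rate%/100 = 4023.25 * 1.0/100 = 40.2 kg/ha/yr

40.2


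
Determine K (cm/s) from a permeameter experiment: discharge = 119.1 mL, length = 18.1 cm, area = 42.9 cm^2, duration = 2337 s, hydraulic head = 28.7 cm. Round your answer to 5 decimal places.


Step 1: K = Q * L / (A * t * h)
Step 2: Numerator = 119.1 * 18.1 = 2155.71
Step 3: Denominator = 42.9 * 2337 * 28.7 = 2877384.51
Step 4: K = 2155.71 / 2877384.51 = 0.00075 cm/s

0.00075


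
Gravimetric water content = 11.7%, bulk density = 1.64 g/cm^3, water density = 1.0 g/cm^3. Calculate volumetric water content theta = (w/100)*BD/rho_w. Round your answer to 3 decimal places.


Step 1: theta = (w / 100) * BD / rho_w
Step 2: theta = (11.7 / 100) * 1.64 / 1.0
Step 3: theta = 0.117 * 1.64
Step 4: theta = 0.192

0.192


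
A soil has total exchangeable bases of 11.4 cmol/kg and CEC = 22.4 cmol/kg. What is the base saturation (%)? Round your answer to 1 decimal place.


Step 1: BS = 100 * (sum of bases) / CEC
Step 2: BS = 100 * 11.4 / 22.4
Step 3: BS = 50.9%

50.9


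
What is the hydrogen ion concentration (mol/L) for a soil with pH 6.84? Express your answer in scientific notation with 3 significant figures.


Step 1: [H+] = 10^(-pH)
Step 2: [H+] = 10^(-6.84)
Step 3: [H+] = 1.45e-07 mol/L

1.45e-07


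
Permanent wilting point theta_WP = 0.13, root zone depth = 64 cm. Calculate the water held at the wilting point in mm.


Step 1: Water (mm) = theta_WP * depth * 10
Step 2: Water = 0.13 * 64 * 10
Step 3: Water = 83.2 mm

83.2


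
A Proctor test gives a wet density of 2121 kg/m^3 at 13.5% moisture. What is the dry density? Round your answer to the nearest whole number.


Step 1: Dry density = wet density / (1 + w/100)
Step 2: Dry density = 2121 / (1 + 13.5/100)
Step 3: Dry density = 2121 / 1.135
Step 4: Dry density = 1869 kg/m^3

1869


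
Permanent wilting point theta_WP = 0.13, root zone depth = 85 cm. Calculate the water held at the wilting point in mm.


Step 1: Water (mm) = theta_WP * depth * 10
Step 2: Water = 0.13 * 85 * 10
Step 3: Water = 110.5 mm

110.5


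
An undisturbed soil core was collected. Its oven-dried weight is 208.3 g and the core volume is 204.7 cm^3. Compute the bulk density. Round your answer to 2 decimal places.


Step 1: Identify the formula: BD = dry mass / volume
Step 2: Substitute values: BD = 208.3 / 204.7
Step 3: BD = 1.02 g/cm^3

1.02


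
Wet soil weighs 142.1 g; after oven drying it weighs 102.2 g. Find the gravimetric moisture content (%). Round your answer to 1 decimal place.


Step 1: Water mass = wet - dry = 142.1 - 102.2 = 39.9 g
Step 2: w = 100 * water mass / dry mass
Step 3: w = 100 * 39.9 / 102.2 = 39.0%

39.0


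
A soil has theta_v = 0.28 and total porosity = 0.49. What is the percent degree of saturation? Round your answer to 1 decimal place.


Step 1: S = 100 * theta_v / n
Step 2: S = 100 * 0.28 / 0.49
Step 3: S = 57.1%

57.1


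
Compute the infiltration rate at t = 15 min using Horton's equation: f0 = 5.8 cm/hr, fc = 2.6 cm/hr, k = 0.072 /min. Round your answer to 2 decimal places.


Step 1: f = fc + (f0 - fc) * exp(-k * t)
Step 2: exp(-0.072 * 15) = 0.339596
Step 3: f = 2.6 + (5.8 - 2.6) * 0.339596
Step 4: f = 2.6 + 3.2 * 0.339596
Step 5: f = 3.69 cm/hr

3.69


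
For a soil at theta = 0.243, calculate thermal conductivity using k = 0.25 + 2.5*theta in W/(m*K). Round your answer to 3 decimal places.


Step 1: k = 0.25 + 2.5 * theta
Step 2: k = 0.25 + 2.5 * 0.243
Step 3: k = 0.25 + 0.608
Step 4: k = 0.858 W/(m*K)

0.858


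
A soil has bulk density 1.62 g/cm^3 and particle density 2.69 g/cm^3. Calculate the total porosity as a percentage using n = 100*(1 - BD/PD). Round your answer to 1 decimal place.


Step 1: Formula: n = 100 * (1 - BD / PD)
Step 2: n = 100 * (1 - 1.62 / 2.69)
Step 3: n = 100 * (1 - 0.60223)
Step 4: n = 39.8%

39.8


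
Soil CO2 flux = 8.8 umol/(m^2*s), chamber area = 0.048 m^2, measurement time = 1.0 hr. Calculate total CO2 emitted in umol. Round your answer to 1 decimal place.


Step 1: Convert time to seconds: 1.0 hr * 3600 = 3600.0 s
Step 2: Total = flux * area * time_s
Step 3: Total = 8.8 * 0.048 * 3600.0
Step 4: Total = 1520.6 umol

1520.6
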